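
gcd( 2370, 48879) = 3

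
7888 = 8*986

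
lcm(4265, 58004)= 290020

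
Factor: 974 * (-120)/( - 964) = 29220/241 = 2^2*3^1*5^1*241^( - 1) * 487^1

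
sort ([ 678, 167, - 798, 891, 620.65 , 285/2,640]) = [ - 798, 285/2,167,620.65, 640,  678, 891 ]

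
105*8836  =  927780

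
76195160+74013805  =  150208965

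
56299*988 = 55623412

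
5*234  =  1170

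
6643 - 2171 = 4472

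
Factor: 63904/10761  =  2^5* 3^ ( - 1 )*17^( - 1)*211^( - 1) * 1997^1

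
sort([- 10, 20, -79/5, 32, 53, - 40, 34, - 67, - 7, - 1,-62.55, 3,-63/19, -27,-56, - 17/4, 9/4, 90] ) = [ - 67 ,-62.55,  -  56, - 40, - 27,  -  79/5,- 10, - 7, - 17/4, - 63/19, - 1, 9/4 , 3,  20, 32, 34, 53,90] 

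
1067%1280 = 1067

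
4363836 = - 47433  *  ( - 92 ) 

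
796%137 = 111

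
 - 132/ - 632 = 33/158 = 0.21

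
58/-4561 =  - 1 + 4503/4561 =-0.01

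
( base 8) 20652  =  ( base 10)8618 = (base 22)hhg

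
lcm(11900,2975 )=11900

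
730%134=60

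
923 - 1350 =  - 427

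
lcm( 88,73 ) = 6424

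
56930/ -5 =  - 11386 + 0/1 = - 11386.00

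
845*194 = 163930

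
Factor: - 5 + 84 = 79^1 = 79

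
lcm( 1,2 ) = 2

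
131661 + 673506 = 805167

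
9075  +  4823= 13898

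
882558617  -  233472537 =649086080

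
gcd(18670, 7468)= 3734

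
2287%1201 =1086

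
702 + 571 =1273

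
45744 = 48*953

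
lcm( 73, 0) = 0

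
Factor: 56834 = 2^1*157^1*181^1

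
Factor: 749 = 7^1 * 107^1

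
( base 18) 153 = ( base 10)417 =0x1a1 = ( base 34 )c9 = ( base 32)d1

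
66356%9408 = 500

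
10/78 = 5/39 = 0.13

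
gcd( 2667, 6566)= 7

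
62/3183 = 62/3183 = 0.02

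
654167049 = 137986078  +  516180971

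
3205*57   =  182685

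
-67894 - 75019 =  - 142913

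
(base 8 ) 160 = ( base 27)44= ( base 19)5h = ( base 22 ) 52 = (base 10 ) 112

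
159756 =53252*3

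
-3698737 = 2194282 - 5893019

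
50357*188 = 9467116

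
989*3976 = 3932264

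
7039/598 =11 + 461/598 =11.77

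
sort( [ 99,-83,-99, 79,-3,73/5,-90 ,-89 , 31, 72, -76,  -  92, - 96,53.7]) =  [ -99,-96, - 92,-90,-89 ,- 83,-76, - 3, 73/5, 31, 53.7,72, 79,  99]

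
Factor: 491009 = 31^1*47^1*337^1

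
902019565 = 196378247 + 705641318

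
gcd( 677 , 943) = 1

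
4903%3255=1648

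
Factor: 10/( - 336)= - 5/168 = -2^ ( - 3 ) * 3^( - 1 )*5^1*7^ (  -  1 )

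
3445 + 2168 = 5613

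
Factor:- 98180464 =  - 2^4 * 1451^1*4229^1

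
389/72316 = 389/72316 = 0.01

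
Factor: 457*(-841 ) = -29^2*457^1 =-384337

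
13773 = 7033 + 6740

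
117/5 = 23+2/5  =  23.40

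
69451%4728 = 3259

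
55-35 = 20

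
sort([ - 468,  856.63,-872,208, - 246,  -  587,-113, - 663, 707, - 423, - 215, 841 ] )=[  -  872, - 663, - 587, - 468, - 423, - 246, - 215 ,  -  113,208,707,841, 856.63]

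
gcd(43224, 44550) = 6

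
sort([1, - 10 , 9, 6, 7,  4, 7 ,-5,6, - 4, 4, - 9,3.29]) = [-10, - 9, - 5 , - 4, 1,3.29, 4,  4,  6,6,7,7,9]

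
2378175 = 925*2571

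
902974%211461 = 57130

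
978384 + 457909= 1436293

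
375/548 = 375/548 = 0.68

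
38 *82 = 3116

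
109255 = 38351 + 70904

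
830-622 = 208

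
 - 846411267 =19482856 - 865894123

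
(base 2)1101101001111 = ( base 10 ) 6991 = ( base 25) b4g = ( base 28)8PJ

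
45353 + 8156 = 53509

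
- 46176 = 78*( - 592)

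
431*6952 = 2996312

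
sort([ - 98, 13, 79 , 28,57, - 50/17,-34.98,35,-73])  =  [-98,-73,- 34.98, - 50/17,13, 28, 35 , 57, 79]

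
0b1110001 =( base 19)5i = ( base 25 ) 4D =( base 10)113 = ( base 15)78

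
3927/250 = 3927/250 = 15.71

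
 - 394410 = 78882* ( - 5 ) 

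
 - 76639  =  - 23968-52671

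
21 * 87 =1827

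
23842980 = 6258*3810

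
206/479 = 206/479 = 0.43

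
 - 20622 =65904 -86526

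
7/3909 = 7/3909 = 0.00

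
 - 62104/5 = - 62104/5= - 12420.80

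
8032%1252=520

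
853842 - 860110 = -6268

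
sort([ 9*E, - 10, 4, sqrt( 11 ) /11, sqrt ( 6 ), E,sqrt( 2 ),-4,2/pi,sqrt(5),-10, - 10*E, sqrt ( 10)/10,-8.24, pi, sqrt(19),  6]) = [-10 * E, - 10,-10, - 8.24 , - 4, sqrt (11 )/11, sqrt(10)/10,2/pi,sqrt( 2),  sqrt ( 5), sqrt ( 6),E, pi , 4, sqrt(19),6,9*E] 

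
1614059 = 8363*193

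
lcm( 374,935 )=1870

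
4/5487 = 4/5487 = 0.00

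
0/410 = 0 = 0.00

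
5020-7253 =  - 2233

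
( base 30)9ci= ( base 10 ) 8478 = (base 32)88U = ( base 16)211E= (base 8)20436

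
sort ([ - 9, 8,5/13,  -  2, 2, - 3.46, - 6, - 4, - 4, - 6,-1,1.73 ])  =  [ - 9, -6, - 6, - 4, - 4 , - 3.46, - 2, - 1,5/13,1.73,2,8 ] 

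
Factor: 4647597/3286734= 1549199/1095578 = 2^ (- 1 ) * 11^( - 1)*19^( - 1 )*2621^( - 1)*1549199^1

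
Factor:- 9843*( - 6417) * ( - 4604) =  - 2^2*3^3 * 17^1* 23^1*31^1*193^1*1151^1 = - 290800292724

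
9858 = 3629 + 6229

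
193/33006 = 193/33006  =  0.01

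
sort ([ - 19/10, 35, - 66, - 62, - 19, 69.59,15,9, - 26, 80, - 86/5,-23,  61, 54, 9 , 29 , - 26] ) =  [ - 66, - 62,  -  26, - 26, - 23, - 19, - 86/5,-19/10,  9, 9,  15, 29, 35, 54,61,  69.59,  80 ] 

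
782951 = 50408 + 732543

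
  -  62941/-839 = 75 + 16/839  =  75.02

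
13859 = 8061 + 5798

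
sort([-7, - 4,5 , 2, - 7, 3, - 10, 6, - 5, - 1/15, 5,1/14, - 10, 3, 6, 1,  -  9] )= [-10 , - 10, - 9, - 7, - 7, - 5, - 4, - 1/15 , 1/14 , 1, 2, 3, 3 , 5, 5, 6,  6]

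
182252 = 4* 45563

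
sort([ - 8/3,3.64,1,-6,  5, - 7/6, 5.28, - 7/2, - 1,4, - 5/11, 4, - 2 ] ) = [ - 6,-7/2, - 8/3, - 2, - 7/6, - 1, - 5/11, 1,3.64,4, 4, 5 , 5.28]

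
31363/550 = 31363/550 = 57.02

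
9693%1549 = 399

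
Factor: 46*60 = 2760 = 2^3*3^1*5^1*23^1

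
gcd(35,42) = 7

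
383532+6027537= 6411069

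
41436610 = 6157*6730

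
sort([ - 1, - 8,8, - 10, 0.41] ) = [ - 10, - 8, - 1,0.41,8]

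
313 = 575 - 262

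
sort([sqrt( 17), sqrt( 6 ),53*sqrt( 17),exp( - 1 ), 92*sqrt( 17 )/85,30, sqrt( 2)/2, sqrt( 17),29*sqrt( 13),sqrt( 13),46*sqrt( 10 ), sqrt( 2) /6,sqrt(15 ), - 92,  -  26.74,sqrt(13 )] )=[ - 92, - 26.74 , sqrt( 2)/6, exp( - 1 ), sqrt( 2)/2,sqrt(6 ), sqrt( 13 ),sqrt(13 ),sqrt( 15),sqrt( 17), sqrt(17), 92*sqrt( 17)/85,30,29 *sqrt( 13 ), 46*sqrt( 10), 53*sqrt( 17)]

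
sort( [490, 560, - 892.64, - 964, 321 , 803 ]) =[ - 964,  -  892.64,321, 490, 560,803 ]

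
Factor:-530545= -5^1*106109^1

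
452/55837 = 452/55837= 0.01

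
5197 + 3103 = 8300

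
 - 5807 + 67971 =62164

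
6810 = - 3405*( - 2) 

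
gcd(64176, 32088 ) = 32088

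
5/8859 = 5/8859 = 0.00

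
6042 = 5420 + 622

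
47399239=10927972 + 36471267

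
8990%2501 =1487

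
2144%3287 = 2144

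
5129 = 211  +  4918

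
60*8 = 480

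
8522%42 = 38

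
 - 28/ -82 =14/41 = 0.34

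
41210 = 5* 8242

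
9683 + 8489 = 18172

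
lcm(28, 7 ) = 28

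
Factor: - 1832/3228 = -458/807 = - 2^1*3^ (-1 )*229^1*269^(  -  1)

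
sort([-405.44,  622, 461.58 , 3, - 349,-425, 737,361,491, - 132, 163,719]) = [ - 425,  -  405.44, - 349, - 132 , 3, 163, 361, 461.58, 491, 622,719, 737]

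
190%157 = 33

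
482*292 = 140744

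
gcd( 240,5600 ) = 80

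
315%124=67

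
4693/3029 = 1 + 128/233 = 1.55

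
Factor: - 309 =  - 3^1*103^1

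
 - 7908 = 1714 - 9622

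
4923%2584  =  2339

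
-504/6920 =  - 63/865 = -0.07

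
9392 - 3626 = 5766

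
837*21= 17577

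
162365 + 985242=1147607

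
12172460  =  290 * 41974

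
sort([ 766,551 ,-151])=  [ - 151 , 551 , 766]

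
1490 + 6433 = 7923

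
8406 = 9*934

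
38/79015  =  38/79015 = 0.00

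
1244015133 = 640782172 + 603232961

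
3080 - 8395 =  -5315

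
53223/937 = 56 + 751/937 = 56.80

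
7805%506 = 215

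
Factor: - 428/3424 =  - 1/8 = - 2^( - 3 ) 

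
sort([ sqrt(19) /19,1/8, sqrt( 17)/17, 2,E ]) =[ 1/8,sqrt( 19 )/19 , sqrt( 17) /17, 2,  E ] 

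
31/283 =31/283= 0.11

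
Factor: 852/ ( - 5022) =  -142/837 =-2^1*3^( -3 )*31^( - 1)*71^1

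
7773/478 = 16 + 125/478= 16.26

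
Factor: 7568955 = 3^2 *5^1 * 23^1 * 71^1*103^1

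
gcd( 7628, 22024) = 4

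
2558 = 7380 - 4822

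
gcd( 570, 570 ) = 570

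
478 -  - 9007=9485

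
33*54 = 1782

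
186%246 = 186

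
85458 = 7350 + 78108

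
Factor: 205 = 5^1*41^1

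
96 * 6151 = 590496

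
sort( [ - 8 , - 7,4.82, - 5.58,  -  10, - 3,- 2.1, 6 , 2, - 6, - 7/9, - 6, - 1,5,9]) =[ - 10, - 8, - 7, - 6, - 6,-5.58 , - 3,  -  2.1, - 1, - 7/9,2, 4.82, 5, 6,9 ]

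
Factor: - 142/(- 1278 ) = 1/9 = 3^( - 2 )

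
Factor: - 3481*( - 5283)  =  18390123 = 3^2 *59^2*587^1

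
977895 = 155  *6309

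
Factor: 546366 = 2^1*3^1 * 41^1*2221^1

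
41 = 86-45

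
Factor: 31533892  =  2^2*13^1*317^1*1913^1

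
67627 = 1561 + 66066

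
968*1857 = 1797576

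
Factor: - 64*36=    - 2^8*3^2 =- 2304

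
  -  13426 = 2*( - 6713)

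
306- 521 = - 215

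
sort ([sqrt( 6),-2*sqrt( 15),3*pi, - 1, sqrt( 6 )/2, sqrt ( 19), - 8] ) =[ - 8,-2*sqrt( 15), -1,sqrt(6)/2,sqrt( 6 ),sqrt( 19) , 3*pi ]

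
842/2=421= 421.00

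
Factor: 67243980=2^2*3^1*5^1*197^1*5689^1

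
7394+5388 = 12782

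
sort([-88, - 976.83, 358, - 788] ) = [ - 976.83, - 788 , - 88,  358]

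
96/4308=8/359  =  0.02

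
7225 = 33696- 26471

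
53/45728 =53/45728 = 0.00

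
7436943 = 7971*933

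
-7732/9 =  - 860 + 8/9 =- 859.11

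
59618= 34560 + 25058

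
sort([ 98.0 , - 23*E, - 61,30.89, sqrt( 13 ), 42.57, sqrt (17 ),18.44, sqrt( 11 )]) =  [ - 23*E, - 61,sqrt(11), sqrt( 13 ),sqrt( 17),18.44, 30.89,42.57,98.0]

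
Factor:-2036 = -2^2*509^1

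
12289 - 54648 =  - 42359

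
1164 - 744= 420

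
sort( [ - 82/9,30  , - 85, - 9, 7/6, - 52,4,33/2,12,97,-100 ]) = [ - 100, - 85, - 52, - 82/9 , - 9,7/6,4 , 12,33/2, 30,97] 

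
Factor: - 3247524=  - 2^2*3^2*7^3*263^1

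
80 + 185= 265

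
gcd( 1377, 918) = 459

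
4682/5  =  4682/5  =  936.40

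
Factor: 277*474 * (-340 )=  - 44641320 = - 2^3*3^1*5^1*17^1*79^1*277^1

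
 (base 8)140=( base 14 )6C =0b1100000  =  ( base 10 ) 96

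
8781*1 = 8781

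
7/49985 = 7/49985 = 0.00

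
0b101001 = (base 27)1E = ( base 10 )41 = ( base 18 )25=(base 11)38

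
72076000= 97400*740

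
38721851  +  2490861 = 41212712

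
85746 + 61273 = 147019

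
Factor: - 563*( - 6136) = 2^3*13^1*59^1 * 563^1 = 3454568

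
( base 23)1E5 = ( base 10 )856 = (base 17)2G6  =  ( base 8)1530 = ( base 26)16o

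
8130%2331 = 1137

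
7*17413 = 121891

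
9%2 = 1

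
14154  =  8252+5902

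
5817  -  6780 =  - 963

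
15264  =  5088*3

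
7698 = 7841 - 143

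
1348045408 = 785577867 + 562467541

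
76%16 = 12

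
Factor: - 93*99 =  - 3^3*11^1*31^1= -9207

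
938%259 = 161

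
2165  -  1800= 365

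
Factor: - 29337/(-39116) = 3/4 = 2^( - 2 )*3^1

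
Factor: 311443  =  11^1*  23^1*1231^1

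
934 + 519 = 1453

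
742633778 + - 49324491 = 693309287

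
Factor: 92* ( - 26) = - 2392  =  -2^3*13^1*23^1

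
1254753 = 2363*531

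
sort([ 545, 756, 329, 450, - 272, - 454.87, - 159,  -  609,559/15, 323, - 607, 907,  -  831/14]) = [ - 609 , - 607,-454.87, - 272, - 159,-831/14, 559/15 , 323,329, 450, 545 , 756, 907]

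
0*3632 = 0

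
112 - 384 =  -  272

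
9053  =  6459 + 2594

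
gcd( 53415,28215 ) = 45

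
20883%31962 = 20883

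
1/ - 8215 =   -  1 + 8214/8215 = - 0.00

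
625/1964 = 625/1964 = 0.32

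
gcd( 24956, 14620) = 68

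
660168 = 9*73352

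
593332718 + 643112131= 1236444849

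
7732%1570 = 1452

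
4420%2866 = 1554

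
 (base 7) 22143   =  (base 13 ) 26c4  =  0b1010111000000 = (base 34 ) 4RQ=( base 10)5568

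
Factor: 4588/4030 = 2^1 * 5^( - 1 ) * 13^( -1 )*37^1 = 74/65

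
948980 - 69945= 879035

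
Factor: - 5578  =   -2^1 * 2789^1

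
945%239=228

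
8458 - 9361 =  - 903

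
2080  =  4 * 520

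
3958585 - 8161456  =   -4202871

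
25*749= 18725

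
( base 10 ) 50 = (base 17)2g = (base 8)62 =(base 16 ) 32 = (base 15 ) 35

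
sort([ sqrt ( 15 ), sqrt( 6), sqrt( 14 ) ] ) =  [ sqrt( 6), sqrt(14 ), sqrt (15)]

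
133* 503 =66899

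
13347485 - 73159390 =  - 59811905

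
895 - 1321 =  - 426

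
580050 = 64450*9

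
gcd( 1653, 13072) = 19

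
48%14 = 6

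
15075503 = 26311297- 11235794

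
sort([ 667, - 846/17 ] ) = [  -  846/17, 667 ]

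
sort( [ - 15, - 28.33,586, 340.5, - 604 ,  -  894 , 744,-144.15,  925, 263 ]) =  [ - 894, - 604,-144.15,-28.33, - 15,  263, 340.5, 586 , 744 , 925 ] 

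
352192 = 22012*16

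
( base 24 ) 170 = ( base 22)1BI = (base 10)744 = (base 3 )1000120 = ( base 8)1350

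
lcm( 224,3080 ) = 12320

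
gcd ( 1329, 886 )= 443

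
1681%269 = 67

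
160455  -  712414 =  - 551959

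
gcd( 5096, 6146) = 14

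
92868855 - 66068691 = 26800164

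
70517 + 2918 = 73435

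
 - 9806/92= -107 + 19/46 = - 106.59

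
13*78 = 1014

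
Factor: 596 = 2^2*149^1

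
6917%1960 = 1037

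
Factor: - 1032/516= - 2 = -  2^1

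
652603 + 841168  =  1493771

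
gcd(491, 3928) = 491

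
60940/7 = 8705 + 5/7= 8705.71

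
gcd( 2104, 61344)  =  8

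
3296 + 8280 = 11576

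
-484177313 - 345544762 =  - 829722075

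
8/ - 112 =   -  1/14=- 0.07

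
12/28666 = 6/14333 = 0.00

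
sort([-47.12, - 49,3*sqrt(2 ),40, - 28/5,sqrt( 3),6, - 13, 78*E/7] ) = [ - 49, - 47.12, - 13, - 28/5, sqrt(3 ), 3*sqrt( 2),6,78*E/7,  40 ] 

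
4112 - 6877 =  - 2765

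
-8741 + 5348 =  - 3393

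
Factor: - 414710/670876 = - 2^( - 1)*5^1*113^1*457^( - 1 ) = - 565/914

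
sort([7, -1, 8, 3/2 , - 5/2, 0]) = [ - 5/2,-1,0,  3/2, 7,8]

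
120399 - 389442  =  -269043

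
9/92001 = 3/30667 =0.00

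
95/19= 5 =5.00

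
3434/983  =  3 + 485/983 = 3.49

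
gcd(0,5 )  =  5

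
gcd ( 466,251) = 1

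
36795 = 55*669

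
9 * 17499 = 157491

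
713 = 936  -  223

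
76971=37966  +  39005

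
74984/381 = 74984/381 = 196.81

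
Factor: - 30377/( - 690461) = 29^( -2)*37^1 =37/841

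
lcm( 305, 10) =610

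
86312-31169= 55143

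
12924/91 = 12924/91   =  142.02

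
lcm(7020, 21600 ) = 280800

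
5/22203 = 5/22203 = 0.00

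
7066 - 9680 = -2614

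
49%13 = 10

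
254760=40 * 6369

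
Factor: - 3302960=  - 2^4 *5^1*19^1*41^1*53^1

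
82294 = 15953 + 66341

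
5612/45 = 5612/45 = 124.71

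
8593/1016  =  8+465/1016 = 8.46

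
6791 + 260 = 7051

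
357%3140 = 357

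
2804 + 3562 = 6366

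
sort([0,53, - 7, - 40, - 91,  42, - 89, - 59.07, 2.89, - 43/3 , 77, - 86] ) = [ - 91, - 89, - 86, - 59.07, -40, - 43/3, - 7,0,  2.89,42,53,77]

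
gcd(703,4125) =1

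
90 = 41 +49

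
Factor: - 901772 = - 2^2*151^1 * 1493^1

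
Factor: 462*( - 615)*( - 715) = 203152950 = 2^1*3^2*5^2 * 7^1*11^2 * 13^1*41^1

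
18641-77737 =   -  59096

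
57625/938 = 61 + 407/938 = 61.43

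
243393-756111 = - 512718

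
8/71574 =4/35787 = 0.00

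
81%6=3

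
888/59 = 888/59  =  15.05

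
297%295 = 2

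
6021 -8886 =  - 2865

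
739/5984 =739/5984  =  0.12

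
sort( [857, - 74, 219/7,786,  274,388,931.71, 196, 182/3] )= [-74, 219/7,182/3,196,274, 388, 786 , 857, 931.71]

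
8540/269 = 31 + 201/269 =31.75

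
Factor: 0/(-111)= 0  =  0^1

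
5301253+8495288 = 13796541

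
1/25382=1/25382 = 0.00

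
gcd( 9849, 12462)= 201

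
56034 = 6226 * 9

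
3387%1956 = 1431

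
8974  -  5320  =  3654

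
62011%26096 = 9819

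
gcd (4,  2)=2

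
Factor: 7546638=2^1 * 3^1*11^1 * 114343^1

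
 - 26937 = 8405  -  35342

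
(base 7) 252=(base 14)99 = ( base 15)90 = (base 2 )10000111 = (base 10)135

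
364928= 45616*8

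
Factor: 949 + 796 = 1745 = 5^1*349^1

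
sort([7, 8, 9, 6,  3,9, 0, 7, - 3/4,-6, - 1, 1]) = [ - 6  , - 1, - 3/4, 0, 1, 3,6, 7,7, 8,  9,9]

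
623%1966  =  623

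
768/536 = 1+29/67 = 1.43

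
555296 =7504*74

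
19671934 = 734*26801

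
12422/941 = 13 + 189/941 = 13.20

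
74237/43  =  1726 + 19/43=1726.44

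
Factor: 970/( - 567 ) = -2^1*3^( - 4)*5^1*7^( - 1 ) * 97^1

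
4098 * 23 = 94254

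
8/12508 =2/3127=0.00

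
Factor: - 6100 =- 2^2*5^2*61^1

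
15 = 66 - 51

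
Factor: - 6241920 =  - 2^7*3^1*5^1*3251^1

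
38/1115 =38/1115 = 0.03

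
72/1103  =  72/1103 = 0.07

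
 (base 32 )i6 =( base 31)IO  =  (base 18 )1E6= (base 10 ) 582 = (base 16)246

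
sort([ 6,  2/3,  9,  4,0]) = [ 0, 2/3, 4 , 6 , 9]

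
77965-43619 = 34346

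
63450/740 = 6345/74 = 85.74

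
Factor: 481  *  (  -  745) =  - 5^1* 13^1*37^1*149^1= - 358345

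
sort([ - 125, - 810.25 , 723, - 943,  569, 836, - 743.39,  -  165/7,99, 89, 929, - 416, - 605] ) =[ - 943, - 810.25,  -  743.39, - 605, - 416, - 125, - 165/7 , 89, 99,569,  723 , 836,  929 ] 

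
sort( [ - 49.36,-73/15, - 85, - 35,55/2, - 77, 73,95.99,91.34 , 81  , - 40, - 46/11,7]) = [ - 85,  -  77, - 49.36, - 40, - 35,- 73/15, - 46/11,7,55/2,73,81,91.34,95.99 ]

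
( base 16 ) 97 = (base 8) 227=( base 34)4f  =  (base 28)5b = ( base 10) 151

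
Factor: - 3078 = - 2^1  *3^4*19^1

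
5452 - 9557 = -4105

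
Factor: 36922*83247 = 2^1*3^1*18461^1* 27749^1 = 3073645734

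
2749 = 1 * 2749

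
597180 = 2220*269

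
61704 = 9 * 6856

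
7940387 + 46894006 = 54834393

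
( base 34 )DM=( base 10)464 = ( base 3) 122012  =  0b111010000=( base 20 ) 134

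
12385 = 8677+3708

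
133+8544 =8677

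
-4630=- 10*463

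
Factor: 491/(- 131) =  - 131^ ( - 1 )*491^1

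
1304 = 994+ 310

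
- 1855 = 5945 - 7800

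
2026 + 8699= 10725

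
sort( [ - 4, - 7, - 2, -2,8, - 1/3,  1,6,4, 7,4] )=[ - 7, - 4, - 2 , -2, - 1/3, 1,4, 4,6,7,8] 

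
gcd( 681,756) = 3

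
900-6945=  - 6045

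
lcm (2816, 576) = 25344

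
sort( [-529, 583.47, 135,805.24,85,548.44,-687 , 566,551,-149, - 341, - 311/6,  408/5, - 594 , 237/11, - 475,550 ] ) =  [ - 687, - 594, - 529,- 475, - 341,  -  149, - 311/6,237/11, 408/5,85,135,548.44,550,551, 566,583.47 , 805.24] 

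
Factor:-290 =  - 2^1* 5^1*29^1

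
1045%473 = 99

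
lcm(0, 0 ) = 0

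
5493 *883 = 4850319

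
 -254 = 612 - 866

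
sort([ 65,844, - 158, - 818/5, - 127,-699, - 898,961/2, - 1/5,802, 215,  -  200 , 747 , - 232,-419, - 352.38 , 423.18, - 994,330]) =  [-994, - 898, - 699, - 419,  -  352.38,-232,-200,-818/5 , - 158,-127, - 1/5,65, 215,330  ,  423.18,961/2,747  ,  802 , 844]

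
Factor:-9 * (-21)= 3^3*7^1 = 189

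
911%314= 283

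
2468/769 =3 + 161/769= 3.21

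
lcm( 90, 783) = 7830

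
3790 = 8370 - 4580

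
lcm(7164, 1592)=14328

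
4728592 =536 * 8822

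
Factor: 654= 2^1*3^1*109^1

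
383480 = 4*95870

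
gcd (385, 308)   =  77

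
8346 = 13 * 642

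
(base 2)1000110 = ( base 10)70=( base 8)106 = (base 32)26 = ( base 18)3g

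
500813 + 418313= 919126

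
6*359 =2154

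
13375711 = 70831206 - 57455495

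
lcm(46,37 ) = 1702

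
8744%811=634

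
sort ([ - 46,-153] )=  [-153,  -  46 ] 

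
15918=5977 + 9941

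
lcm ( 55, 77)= 385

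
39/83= 39/83 = 0.47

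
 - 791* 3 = - 2373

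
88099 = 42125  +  45974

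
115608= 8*14451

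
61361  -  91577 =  - 30216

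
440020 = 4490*98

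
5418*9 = 48762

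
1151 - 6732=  - 5581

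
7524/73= 103+5/73 = 103.07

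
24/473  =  24/473 = 0.05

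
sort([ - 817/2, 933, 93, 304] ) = [ - 817/2,93, 304, 933]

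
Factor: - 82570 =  - 2^1*5^1*23^1*359^1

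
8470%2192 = 1894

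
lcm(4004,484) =44044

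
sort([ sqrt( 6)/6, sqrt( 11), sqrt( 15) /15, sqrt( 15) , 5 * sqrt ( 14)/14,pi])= [ sqrt( 15)/15 , sqrt( 6)/6, 5*sqrt( 14)/14, pi, sqrt(11),  sqrt( 15) ] 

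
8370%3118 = 2134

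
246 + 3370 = 3616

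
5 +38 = 43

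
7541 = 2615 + 4926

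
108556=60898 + 47658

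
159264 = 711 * 224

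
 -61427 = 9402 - 70829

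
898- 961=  - 63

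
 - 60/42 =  - 2 + 4/7 = -  1.43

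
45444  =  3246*14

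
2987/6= 497 + 5/6 = 497.83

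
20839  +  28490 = 49329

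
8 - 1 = 7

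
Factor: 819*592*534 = 258908832 = 2^5 * 3^3*7^1*13^1*37^1*89^1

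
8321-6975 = 1346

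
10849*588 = 6379212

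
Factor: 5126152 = 2^3*79^1 * 8111^1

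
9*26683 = 240147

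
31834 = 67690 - 35856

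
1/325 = 1/325  =  0.00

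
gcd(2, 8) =2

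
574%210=154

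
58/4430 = 29/2215 =0.01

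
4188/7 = 4188/7 = 598.29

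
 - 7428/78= - 1238/13 = - 95.23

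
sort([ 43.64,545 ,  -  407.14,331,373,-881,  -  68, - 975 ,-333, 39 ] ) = [ - 975, - 881, - 407.14, - 333,  -  68, 39,43.64, 331,373, 545]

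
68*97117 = 6603956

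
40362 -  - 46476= 86838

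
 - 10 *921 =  - 9210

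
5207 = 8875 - 3668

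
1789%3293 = 1789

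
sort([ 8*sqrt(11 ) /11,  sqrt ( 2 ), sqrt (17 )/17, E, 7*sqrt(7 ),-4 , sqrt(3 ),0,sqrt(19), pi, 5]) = [  -  4,  0,sqrt(17 ) /17,  sqrt( 2),sqrt(3 ),8*sqrt(11 ) /11, E, pi, sqrt(19),5,7 *sqrt (7)] 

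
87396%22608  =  19572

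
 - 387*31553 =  - 12211011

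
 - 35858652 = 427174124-463032776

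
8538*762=6505956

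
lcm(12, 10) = 60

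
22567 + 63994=86561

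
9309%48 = 45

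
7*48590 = 340130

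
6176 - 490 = 5686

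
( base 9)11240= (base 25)bod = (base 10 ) 7488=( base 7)30555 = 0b1110101000000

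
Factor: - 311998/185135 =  - 2^1 * 5^( - 1 )*61^ ( - 1 )*257^1 = - 514/305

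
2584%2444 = 140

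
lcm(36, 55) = 1980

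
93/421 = 93/421 = 0.22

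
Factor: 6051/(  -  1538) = - 2^( - 1)*3^1*769^( - 1)*2017^1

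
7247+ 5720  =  12967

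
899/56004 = 899/56004 = 0.02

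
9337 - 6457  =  2880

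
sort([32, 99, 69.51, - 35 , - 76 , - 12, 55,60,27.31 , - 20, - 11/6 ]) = [-76, - 35 , - 20 , - 12, - 11/6, 27.31, 32,55,60, 69.51, 99 ] 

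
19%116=19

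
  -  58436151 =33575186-92011337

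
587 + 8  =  595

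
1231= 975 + 256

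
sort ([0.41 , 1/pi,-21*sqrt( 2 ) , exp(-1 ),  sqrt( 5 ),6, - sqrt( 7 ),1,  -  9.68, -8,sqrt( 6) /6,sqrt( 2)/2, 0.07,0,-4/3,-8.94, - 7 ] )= [  -  21*  sqrt( 2), - 9.68, - 8.94, - 8, - 7, -sqrt(7) , - 4/3,  0, 0.07, 1/pi, exp( - 1),sqrt ( 6 ) /6, 0.41,sqrt (2)/2,1,sqrt( 5),6 ] 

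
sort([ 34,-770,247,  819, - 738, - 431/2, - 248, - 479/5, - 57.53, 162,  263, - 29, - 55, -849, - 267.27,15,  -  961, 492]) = [-961, -849, - 770, - 738, - 267.27, - 248, - 431/2 , - 479/5, - 57.53, - 55, - 29, 15  ,  34, 162, 247, 263, 492, 819]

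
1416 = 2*708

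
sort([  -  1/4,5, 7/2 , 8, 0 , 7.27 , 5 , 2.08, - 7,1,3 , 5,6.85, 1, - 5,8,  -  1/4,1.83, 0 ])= [ - 7, - 5 , - 1/4,-1/4,0, 0,  1, 1, 1.83, 2.08,  3, 7/2, 5 , 5,5,6.85, 7.27,8,8] 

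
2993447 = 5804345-2810898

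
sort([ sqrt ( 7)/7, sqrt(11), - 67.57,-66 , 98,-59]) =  [-67.57, - 66, - 59,sqrt(7 ) /7,sqrt(11), 98]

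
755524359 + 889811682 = 1645336041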